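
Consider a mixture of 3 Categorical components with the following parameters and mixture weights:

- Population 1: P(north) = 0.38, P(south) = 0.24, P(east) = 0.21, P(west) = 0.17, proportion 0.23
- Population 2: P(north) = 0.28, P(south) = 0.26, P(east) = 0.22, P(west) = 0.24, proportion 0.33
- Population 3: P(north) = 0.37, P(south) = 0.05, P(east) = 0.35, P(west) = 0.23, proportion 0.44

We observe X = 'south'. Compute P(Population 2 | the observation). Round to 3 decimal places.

P(component k | x) = P(Z=k)·f_k(x) / marginal(x), where marginal(x) = Σ_j P(Z=j)·f_j(x).
Evaluate each component's likelihood at the observed value:
  L_1 = P(south | comp) = 0.24
  L_2 = P(south | comp) = 0.26
  L_3 = P(south | comp) = 0.05
Multiply by the mixture weights:
  P(Z=1)·L_1 = 0.23 × 0.24 = 0.0552
  P(Z=2)·L_2 = 0.33 × 0.26 = 0.0858
  P(Z=3)·L_3 = 0.44 × 0.05 = 0.022
Sum: 0.0552 + 0.0858 + 0.022 = 0.163
P(Population 2 | the observation) = 0.0858 / 0.163 ≈ 0.526

0.526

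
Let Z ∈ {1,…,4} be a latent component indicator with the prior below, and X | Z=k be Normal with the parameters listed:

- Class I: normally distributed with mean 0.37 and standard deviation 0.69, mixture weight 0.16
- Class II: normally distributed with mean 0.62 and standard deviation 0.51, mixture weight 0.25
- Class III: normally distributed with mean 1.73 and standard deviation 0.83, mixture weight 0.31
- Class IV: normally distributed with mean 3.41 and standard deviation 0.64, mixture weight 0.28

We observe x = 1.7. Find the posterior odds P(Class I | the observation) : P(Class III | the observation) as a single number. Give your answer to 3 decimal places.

Since P(k|x) ∝ π_k f_k(x), the posterior odds are π_i f_i(x) / (π_j f_j(x)).
Evaluate each component's likelihood at the observed value:
  L_I = (1/(0.69·√(2π)))·exp(−(1.7−0.37)²/(2·0.69²)) = 0.578177·exp(-1.85770) = 0.0902138
  L_II = (1/(0.51·√(2π)))·exp(−(1.7−0.62)²/(2·0.51²)) = 0.782240·exp(-2.24221) = 0.0830919
  L_III = (1/(0.83·√(2π)))·exp(−(1.7−1.73)²/(2·0.83²)) = 0.480653·exp(-0.00065) = 0.480339
  L_IV = (1/(0.64·√(2π)))·exp(−(1.7−3.41)²/(2·0.64²)) = 0.623347·exp(-3.56946) = 0.0175604
Posterior odds = (π_I·L_I) / (π_III·L_III) = (0.16·0.0902138) / (0.31·0.480339) = 0.0144342 / 0.148905 ≈ 0.097

0.097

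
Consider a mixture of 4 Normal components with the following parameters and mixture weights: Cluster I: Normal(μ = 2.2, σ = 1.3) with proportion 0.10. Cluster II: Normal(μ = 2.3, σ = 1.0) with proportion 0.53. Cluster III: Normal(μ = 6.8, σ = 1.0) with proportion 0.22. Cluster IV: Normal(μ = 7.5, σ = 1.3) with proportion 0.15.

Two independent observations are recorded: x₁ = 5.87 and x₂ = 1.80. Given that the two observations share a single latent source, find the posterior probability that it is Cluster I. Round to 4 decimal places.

Apply Bayes' rule: the posterior for each component is proportional to its prior times its likelihood at x.
Since both observations come from the same component, the likelihood for component k is f_k(x₁)·f_k(x₂).
  L_I = [(1/(1.3·√(2π)))·exp(−(5.87−2.2)²/(2·1.3²)) = 0.306879·exp(-3.98488) = 0.0057063] × [0.29269] = 0.00167018
  L_II = [(1/(1.0·√(2π)))·exp(−(5.87−2.3)²/(2·1.0²)) = 0.398942·exp(-6.37245) = 0.000681381] × [0.352065] = 0.000239891
  L_III = [(1/(1.0·√(2π)))·exp(−(5.87−6.8)²/(2·1.0²)) = 0.398942·exp(-0.43245) = 0.258881] × [1.48672e-06] = 3.84883e-07
  L_IV = [(1/(1.3·√(2π)))·exp(−(5.87−7.5)²/(2·1.3²)) = 0.306879·exp(-0.78607) = 0.139824] × [2.05278e-05] = 2.87029e-06
Multiply by the mixture weights:
  π_I·L_I = 0.10 × 0.00167018 = 0.000167018
  π_II·L_II = 0.53 × 0.000239891 = 0.000127142
  π_III·L_III = 0.22 × 3.84883e-07 = 8.46742e-08
  π_IV·L_IV = 0.15 × 2.87029e-06 = 4.30544e-07
Evidence: 0.000167018 + 0.000127142 + 8.46742e-08 + 4.30544e-07 = 0.000294675
P(Cluster I | data) ≈ 0.5668

0.5668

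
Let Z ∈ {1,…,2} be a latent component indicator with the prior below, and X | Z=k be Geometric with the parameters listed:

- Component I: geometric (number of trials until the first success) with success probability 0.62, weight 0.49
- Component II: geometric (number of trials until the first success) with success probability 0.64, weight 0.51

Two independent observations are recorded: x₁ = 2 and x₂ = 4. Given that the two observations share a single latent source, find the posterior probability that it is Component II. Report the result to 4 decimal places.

Posterior ∝ prior × likelihood, so P(k | x) ∝ P(Z=k) f_k(x); normalise over all components.
Since both observations come from the same component, the likelihood for component k is f_k(x₁)·f_k(x₂).
  p_I = [0.62·(1−0.62)^1 = 0.62·0.38 = 0.2356] × [0.0340206] = 0.00801526
  p_II = [0.64·(1−0.64)^1 = 0.64·0.36 = 0.2304] × [0.0298598] = 0.00687971
Prior × likelihood for each component:
  P(Z=I)·p_I = 0.49 × 0.00801526 = 0.00392748
  P(Z=II)·p_II = 0.51 × 0.00687971 = 0.00350865
Sum: 0.00392748 + 0.00350865 = 0.00743613
Responsibility of Component II: 0.00350865 / 0.00743613 ≈ 0.4718

0.4718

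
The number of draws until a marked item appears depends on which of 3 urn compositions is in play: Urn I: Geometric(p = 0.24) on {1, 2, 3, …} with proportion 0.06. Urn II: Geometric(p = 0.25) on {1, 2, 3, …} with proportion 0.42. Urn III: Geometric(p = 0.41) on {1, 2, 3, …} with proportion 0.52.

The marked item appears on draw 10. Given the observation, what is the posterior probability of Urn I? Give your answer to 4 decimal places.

0.1113

By Bayes' theorem, P(k | x) = π_k f_k(x) / Σ_j π_j f_j(x).
Component likelihoods at x = 10:
  L_I = 0.0203018
  L_II = 0.0187712
  L_III = 0.00355183
Unnormalised posteriors:
  π_I·L_I = 0.06 × 0.0203018 = 0.00121811
  π_II·L_II = 0.42 × 0.0187712 = 0.00788389
  π_III·L_III = 0.52 × 0.00355183 = 0.00184695
Marginal: 0.00121811 + 0.00788389 + 0.00184695 = 0.0109489
So the posterior for Urn I is 0.00121811 / 0.0109489 ≈ 0.1113.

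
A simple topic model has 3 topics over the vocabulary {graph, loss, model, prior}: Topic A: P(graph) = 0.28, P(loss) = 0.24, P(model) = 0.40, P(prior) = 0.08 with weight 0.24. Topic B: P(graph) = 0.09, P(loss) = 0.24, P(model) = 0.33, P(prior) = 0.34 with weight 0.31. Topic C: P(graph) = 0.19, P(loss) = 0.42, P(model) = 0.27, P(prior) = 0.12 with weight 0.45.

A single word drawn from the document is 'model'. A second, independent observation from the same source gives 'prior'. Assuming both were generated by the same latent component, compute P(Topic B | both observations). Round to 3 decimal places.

0.610

Apply Bayes' rule: the posterior for each component is proportional to its prior times its likelihood at x.
Since both observations come from the same component, the likelihood for component k is f_k(x₁)·f_k(x₂).
  f_A = [0.4] × [0.08] = 0.032
  f_B = [0.33] × [0.34] = 0.1122
  f_C = [0.27] × [0.12] = 0.0324
Unnormalised posteriors:
  π_A·f_A = 0.24 × 0.032 = 0.00768
  π_B·f_B = 0.31 × 0.1122 = 0.034782
  π_C·f_C = 0.45 × 0.0324 = 0.01458
Evidence: 0.00768 + 0.034782 + 0.01458 = 0.057042
P(Topic B | x₁, x₂) = 0.034782 / 0.057042 ≈ 0.610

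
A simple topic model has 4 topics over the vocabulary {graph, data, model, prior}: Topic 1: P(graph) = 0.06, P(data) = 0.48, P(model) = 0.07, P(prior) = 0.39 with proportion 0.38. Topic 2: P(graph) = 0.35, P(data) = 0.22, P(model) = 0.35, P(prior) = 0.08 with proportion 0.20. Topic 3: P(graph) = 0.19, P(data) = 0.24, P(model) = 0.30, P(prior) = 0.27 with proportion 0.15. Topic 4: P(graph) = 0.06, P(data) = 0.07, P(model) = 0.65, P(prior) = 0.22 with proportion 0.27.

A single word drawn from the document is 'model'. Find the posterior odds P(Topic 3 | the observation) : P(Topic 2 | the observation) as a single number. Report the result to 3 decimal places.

0.643

Posterior odds = (π_i f_i(x)) / (π_j f_j(x)); the normalising sum cancels.
Evaluate each component's likelihood at the observed value:
  f_1 = P(model | comp) = 0.07
  f_2 = P(model | comp) = 0.35
  f_3 = P(model | comp) = 0.30
  f_4 = P(model | comp) = 0.65
Odds = (0.15/0.20) × (0.3/0.35) = 0.75 × 0.857143 ≈ 0.643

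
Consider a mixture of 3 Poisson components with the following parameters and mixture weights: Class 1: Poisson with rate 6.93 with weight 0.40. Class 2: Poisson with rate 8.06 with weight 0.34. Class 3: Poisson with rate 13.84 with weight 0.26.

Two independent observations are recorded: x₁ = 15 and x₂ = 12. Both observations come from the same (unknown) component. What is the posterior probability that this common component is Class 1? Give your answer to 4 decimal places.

Posterior ∝ prior × likelihood, so P(k | x) ∝ π_k f_k(x); normalise over all components.
Since both observations come from the same component, the likelihood for component k is f_k(x₁)·f_k(x₂).
  p_1 = [e^(−6.93)·6.93^15/15! = 0.00305378] × [0.0250496] = 7.64961e-05
  p_2 = [e^(−8.06)·8.06^15/15! = 0.00950851] × [0.0495758] = 0.000471392
  p_3 = [e^(−13.84)·13.84^15/15! = 0.0977026] × [0.100614] = 0.0098303
Prior × likelihood for each component:
  π_1·p_1 = 0.40 × 7.64961e-05 = 3.05984e-05
  π_2·p_2 = 0.34 × 0.000471392 = 0.000160273
  π_3·p_3 = 0.26 × 0.0098303 = 0.00255588
Sum: 3.05984e-05 + 0.000160273 + 0.00255588 = 0.00274675
P(Class 1 | x) = 3.05984e-05 / 0.00274675 ≈ 0.0111

0.0111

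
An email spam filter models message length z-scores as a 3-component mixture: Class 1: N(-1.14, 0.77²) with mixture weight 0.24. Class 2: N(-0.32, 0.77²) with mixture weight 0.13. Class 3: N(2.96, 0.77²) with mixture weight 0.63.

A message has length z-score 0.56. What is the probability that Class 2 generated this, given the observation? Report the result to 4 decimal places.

0.7234

By Bayes' theorem, P(k | x) = π_k f_k(x) / Σ_j π_j f_j(x).
Component likelihoods at x = 0.56:
  f_1 = 0.0452865
  f_2 = 0.269649
  f_3 = 0.00402571
Prior × likelihood for each component:
  π_1·f_1 = 0.24 × 0.0452865 = 0.0108688
  π_2·f_2 = 0.13 × 0.269649 = 0.0350543
  π_3·f_3 = 0.63 × 0.00402571 = 0.0025362
Sum: 0.0108688 + 0.0350543 + 0.0025362 = 0.0484593
P(Class 2 | the observation) ≈ 0.7234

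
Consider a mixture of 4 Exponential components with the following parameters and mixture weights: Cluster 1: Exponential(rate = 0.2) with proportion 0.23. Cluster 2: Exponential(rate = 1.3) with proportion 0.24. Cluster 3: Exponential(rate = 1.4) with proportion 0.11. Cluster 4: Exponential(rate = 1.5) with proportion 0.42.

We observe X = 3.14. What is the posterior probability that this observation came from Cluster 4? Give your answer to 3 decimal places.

0.152

P(component k | x) = π_k·f_k(x) / marginal(x), where marginal(x) = Σ_j π_j·f_j(x).
Exponential densities:
  f_1 = 0.2·e^(−0.2·3.14) = 0.2·e^(−0.6280) = 0.106732
  f_2 = 1.3·e^(−1.3·3.14) = 1.3·e^(−4.0820) = 0.0219358
  f_3 = 1.4·e^(−1.4·3.14) = 1.4·e^(−4.3960) = 0.0172572
  f_4 = 1.5·e^(−1.5·3.14) = 1.5·e^(−4.7100) = 0.0135072
Prior × likelihood for each component:
  π_1·f_1 = 0.23 × 0.106732 = 0.0245483
  π_2·f_2 = 0.24 × 0.0219358 = 0.00526459
  π_3·f_3 = 0.11 × 0.0172572 = 0.00189829
  π_4·f_4 = 0.42 × 0.0135072 = 0.00567301
Normaliser: 0.0245483 + 0.00526459 + 0.00189829 + 0.00567301 = 0.0373842
So the posterior for Cluster 4 is 0.00567301 / 0.0373842 ≈ 0.152.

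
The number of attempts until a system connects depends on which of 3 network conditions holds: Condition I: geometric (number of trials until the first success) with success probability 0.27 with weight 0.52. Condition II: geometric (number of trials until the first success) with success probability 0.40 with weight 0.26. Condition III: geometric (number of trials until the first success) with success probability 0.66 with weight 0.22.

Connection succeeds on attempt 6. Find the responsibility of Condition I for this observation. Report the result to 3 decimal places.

0.769

Apply Bayes' rule: the posterior for each component is proportional to its prior times its likelihood at x.
Evaluate each component's likelihood at the observed value:
  L_I = 0.27·(1−0.27)^5 = 0.27·0.207307 = 0.0559729
  L_II = 0.40·(1−0.40)^5 = 0.40·0.07776 = 0.031104
  L_III = 0.66·(1−0.66)^5 = 0.66·0.00454354 = 0.00299874
Prior × likelihood for each component:
  P(Z=I)·L_I = 0.52 × 0.0559729 = 0.0291059
  P(Z=II)·L_II = 0.26 × 0.031104 = 0.00808704
  P(Z=III)·L_III = 0.22 × 0.00299874 = 0.000659722
Denominator: 0.0291059 + 0.00808704 + 0.000659722 = 0.0378527
P(Condition I | the observation) = 0.0291059 / 0.0378527 ≈ 0.769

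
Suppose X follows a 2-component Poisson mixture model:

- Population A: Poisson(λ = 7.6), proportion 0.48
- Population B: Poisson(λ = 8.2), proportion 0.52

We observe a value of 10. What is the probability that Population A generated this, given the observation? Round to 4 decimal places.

Posterior ∝ prior × likelihood, so P(k | x) ∝ π_k f_k(x); normalise over all components.
Poisson probabilities:
  L_A = e^(−7.6)·7.6^10/10! = 0.0886614
  L_B = e^(−8.2)·8.2^10/10! = 0.104031
Unnormalised posteriors:
  π_A·L_A = 0.48 × 0.0886614 = 0.0425575
  π_B·L_B = 0.52 × 0.104031 = 0.0540959
Evidence: 0.0425575 + 0.0540959 = 0.0966534
So the posterior for Population A is 0.0425575 / 0.0966534 ≈ 0.4403.

0.4403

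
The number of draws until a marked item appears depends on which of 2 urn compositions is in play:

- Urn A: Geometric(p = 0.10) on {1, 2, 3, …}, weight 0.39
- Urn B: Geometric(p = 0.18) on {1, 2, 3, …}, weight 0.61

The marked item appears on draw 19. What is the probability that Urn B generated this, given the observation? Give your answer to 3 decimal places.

Apply Bayes' rule: the posterior for each component is proportional to its prior times its likelihood at x.
Component likelihoods at x = 19:
  f_A = 0.0150095
  f_B = 0.00505734
Prior × likelihood for each component:
  P(Z=A)·f_A = 0.39 × 0.0150095 = 0.00585369
  P(Z=B)·f_B = 0.61 × 0.00505734 = 0.00308498
Denominator: 0.00585369 + 0.00308498 = 0.00893867
So the posterior for Urn B is 0.00308498 / 0.00893867 ≈ 0.345.

0.345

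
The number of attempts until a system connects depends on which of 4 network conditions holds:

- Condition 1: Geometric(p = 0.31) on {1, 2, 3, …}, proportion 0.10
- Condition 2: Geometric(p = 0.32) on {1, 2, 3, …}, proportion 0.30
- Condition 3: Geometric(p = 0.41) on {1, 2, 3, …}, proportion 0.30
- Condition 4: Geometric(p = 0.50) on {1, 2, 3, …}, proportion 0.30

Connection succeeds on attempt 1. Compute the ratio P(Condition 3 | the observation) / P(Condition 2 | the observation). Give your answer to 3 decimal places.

1.281

The posterior odds equal the prior odds times the likelihood ratio: (P(Z=i)/P(Z=j))·(f_i(x)/f_j(x)).
Evaluate each component's likelihood at the observed value:
  p_1 = 0.31
  p_2 = 0.32
  p_3 = 0.41
  p_4 = 0.5
Odds = (0.30/0.30) × (0.41/0.32) = 1 × 1.28125 ≈ 1.281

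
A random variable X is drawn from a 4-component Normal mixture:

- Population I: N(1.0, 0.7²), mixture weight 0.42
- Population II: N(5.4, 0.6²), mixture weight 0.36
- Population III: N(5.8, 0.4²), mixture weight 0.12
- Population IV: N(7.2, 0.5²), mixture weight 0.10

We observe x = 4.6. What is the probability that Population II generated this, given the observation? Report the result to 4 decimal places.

Posterior ∝ prior × likelihood, so P(k | x) ∝ P(Z=k) f_k(x); normalise over all components.
Evaluate each component's likelihood at the observed value:
  L_I = 1.02917e-06
  L_II = 0.27335
  L_III = 0.0110796
  L_IV = 1.07221e-06
Prior × likelihood for each component:
  P(Z=I)·L_I = 0.42 × 1.02917e-06 = 4.32253e-07
  P(Z=II)·L_II = 0.36 × 0.27335 = 0.098406
  P(Z=III)·L_III = 0.12 × 0.0110796 = 0.00132955
  P(Z=IV)·L_IV = 0.10 × 1.07221e-06 = 1.07221e-07
Sum: 4.32253e-07 + 0.098406 + 0.00132955 + 1.07221e-07 = 0.0997361
So the posterior for Population II is 0.098406 / 0.0997361 ≈ 0.9867.

0.9867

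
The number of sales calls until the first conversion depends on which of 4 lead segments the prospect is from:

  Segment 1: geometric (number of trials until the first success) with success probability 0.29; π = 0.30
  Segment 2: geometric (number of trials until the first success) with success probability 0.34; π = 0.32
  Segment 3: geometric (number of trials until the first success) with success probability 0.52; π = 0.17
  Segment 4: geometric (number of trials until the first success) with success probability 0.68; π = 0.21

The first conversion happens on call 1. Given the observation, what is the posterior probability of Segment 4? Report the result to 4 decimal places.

0.3344

The responsibility of component k is π_k f_k(x) divided by Σ_j π_j f_j(x).
Geometric probabilities:
  p_1 = 0.29
  p_2 = 0.34
  p_3 = 0.52
  p_4 = 0.68
Prior × likelihood for each component:
  π_1·p_1 = 0.30 × 0.29 = 0.087
  π_2·p_2 = 0.32 × 0.34 = 0.1088
  π_3·p_3 = 0.17 × 0.52 = 0.0884
  π_4·p_4 = 0.21 × 0.68 = 0.1428
Evidence: 0.087 + 0.1088 + 0.0884 + 0.1428 = 0.427
So the posterior for Segment 4 is 0.1428 / 0.427 ≈ 0.3344.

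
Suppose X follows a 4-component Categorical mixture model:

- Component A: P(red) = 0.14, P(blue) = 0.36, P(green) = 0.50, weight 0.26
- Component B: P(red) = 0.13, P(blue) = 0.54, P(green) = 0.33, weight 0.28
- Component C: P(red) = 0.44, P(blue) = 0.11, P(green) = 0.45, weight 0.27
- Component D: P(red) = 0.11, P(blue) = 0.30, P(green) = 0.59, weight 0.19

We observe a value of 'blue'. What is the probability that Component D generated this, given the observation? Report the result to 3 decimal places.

0.172

The responsibility of component k is w_k f_k(x) divided by Σ_j w_j f_j(x).
Categorical probabilities:
  L_A = 0.36
  L_B = 0.54
  L_C = 0.11
  L_D = 0.3
Multiply by the mixture weights:
  w_A·L_A = 0.26 × 0.36 = 0.0936
  w_B·L_B = 0.28 × 0.54 = 0.1512
  w_C·L_C = 0.27 × 0.11 = 0.0297
  w_D·L_D = 0.19 × 0.3 = 0.057
Sum: 0.0936 + 0.1512 + 0.0297 + 0.057 = 0.3315
So the posterior for Component D is 0.057 / 0.3315 ≈ 0.172.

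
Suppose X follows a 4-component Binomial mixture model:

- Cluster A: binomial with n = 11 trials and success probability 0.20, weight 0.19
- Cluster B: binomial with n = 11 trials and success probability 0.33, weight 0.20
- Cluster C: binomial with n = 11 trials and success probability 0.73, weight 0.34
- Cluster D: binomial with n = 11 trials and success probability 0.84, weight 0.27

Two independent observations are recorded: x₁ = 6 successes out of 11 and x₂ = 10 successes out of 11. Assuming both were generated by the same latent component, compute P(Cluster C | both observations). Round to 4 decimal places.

0.7545

By Bayes' theorem, P(k | x) = π_k f_k(x) / Σ_j π_j f_j(x).
Since both observations come from the same component, the likelihood for component k is f_k(x₁)·f_k(x₂).
  f_A = [0.00968884] × [9.0112e-07] = 8.73081e-09
  f_B = [0.0805563] × [0.000112877] = 9.09299e-06
  f_C = [0.100322] × [0.127639] = 0.0128051
  f_D = [0.0170184] × [0.307826] = 0.0052387
Multiply by the mixture weights:
  π_A·f_A = 0.19 × 8.73081e-09 = 1.65885e-09
  π_B·f_B = 0.20 × 9.09299e-06 = 1.8186e-06
  π_C·f_C = 0.34 × 0.0128051 = 0.00435373
  π_D·f_D = 0.27 × 0.0052387 = 0.00141445
Evidence: 1.65885e-09 + 1.8186e-06 + 0.00435373 + 0.00141445 = 0.00577
P(Cluster C | x) = 0.00435373 / 0.00577 ≈ 0.7545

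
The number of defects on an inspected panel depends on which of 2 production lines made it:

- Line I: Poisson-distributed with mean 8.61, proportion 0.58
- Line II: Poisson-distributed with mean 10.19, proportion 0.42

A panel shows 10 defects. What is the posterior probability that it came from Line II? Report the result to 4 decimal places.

0.4457

Posterior ∝ prior × likelihood, so P(k | x) ∝ w_k f_k(x); normalise over all components.
Evaluate each component's likelihood at the observed value:
  L_I = e^(−8.61)·8.61^10/10! = 0.112459
  L_II = e^(−10.19)·10.19^10/10! = 0.124887
Prior × likelihood for each component:
  w_I·L_I = 0.58 × 0.112459 = 0.065226
  w_II·L_II = 0.42 × 0.124887 = 0.0524526
Denominator: 0.065226 + 0.0524526 = 0.117679
P(Line II | data) ≈ 0.4457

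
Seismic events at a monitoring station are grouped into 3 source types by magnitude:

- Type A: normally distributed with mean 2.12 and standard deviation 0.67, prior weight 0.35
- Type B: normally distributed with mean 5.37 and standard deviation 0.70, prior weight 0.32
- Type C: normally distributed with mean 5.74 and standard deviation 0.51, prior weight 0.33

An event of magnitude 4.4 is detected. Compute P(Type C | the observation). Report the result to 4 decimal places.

0.1040

By Bayes' theorem, P(k | x) = w_k f_k(x) / Σ_j w_j f_j(x).
Normal densities:
  f_A = 0.00182055
  f_B = 0.218195
  f_C = 0.0247893
Unnormalised posteriors:
  w_A·f_A = 0.35 × 0.00182055 = 0.000637194
  w_B·f_B = 0.32 × 0.218195 = 0.0698224
  w_C·f_C = 0.33 × 0.0247893 = 0.00818047
Marginal: 0.000637194 + 0.0698224 + 0.00818047 = 0.0786401
So the posterior for Type C is 0.00818047 / 0.0786401 ≈ 0.1040.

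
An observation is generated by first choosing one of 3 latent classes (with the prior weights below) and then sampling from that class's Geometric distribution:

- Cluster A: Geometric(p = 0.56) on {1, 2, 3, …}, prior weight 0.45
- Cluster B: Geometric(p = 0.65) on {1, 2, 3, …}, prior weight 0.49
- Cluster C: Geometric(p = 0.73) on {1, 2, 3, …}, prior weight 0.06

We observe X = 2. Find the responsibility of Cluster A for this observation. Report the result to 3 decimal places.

The responsibility of component k is π_k f_k(x) divided by Σ_j π_j f_j(x).
Evaluate each component's likelihood at the observed value:
  p_A = 0.56·(1−0.56)^1 = 0.56·0.44 = 0.2464
  p_B = 0.65·(1−0.65)^1 = 0.65·0.35 = 0.2275
  p_C = 0.73·(1−0.73)^1 = 0.73·0.27 = 0.1971
Unnormalised posteriors:
  π_A·p_A = 0.45 × 0.2464 = 0.11088
  π_B·p_B = 0.49 × 0.2275 = 0.111475
  π_C·p_C = 0.06 × 0.1971 = 0.011826
Marginal: 0.11088 + 0.111475 + 0.011826 = 0.234181
So the posterior for Cluster A is 0.11088 / 0.234181 ≈ 0.473.

0.473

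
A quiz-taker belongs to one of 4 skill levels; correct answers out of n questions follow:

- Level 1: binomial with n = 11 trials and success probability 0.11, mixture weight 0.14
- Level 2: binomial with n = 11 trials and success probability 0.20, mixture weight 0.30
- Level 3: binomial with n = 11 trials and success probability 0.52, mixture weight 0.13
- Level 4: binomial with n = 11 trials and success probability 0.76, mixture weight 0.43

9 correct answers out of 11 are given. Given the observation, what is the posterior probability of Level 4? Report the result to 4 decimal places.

0.9617

Posterior ∝ prior × likelihood, so P(k | x) ∝ π_k f_k(x); normalise over all components.
Binomial probabilities:
  L_1 = 1.02725e-07
  L_2 = 1.80224e-05
  L_3 = 0.035227
  L_4 = 0.267983
Weight by the priors:
  π_1·L_1 = 0.14 × 1.02725e-07 = 1.43815e-08
  π_2·L_2 = 0.30 × 1.80224e-05 = 5.40672e-06
  π_3·L_3 = 0.13 × 0.035227 = 0.00457951
  π_4·L_4 = 0.43 × 0.267983 = 0.115233
Evidence: 1.43815e-08 + 5.40672e-06 + 0.00457951 + 0.115233 = 0.119818
So the posterior for Level 4 is 0.115233 / 0.119818 ≈ 0.9617.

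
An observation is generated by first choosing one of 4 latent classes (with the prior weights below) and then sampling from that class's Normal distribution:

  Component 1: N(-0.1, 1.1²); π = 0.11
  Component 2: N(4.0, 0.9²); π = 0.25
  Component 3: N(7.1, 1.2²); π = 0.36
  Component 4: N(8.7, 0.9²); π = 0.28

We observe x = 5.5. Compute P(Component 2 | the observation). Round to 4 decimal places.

P(component k | x) = π_k·f_k(x) / marginal(x), where marginal(x) = Σ_j π_j·f_j(x).
Component likelihoods at x = 5.5:
  f_1 = 8.54349e-07
  f_2 = 0.11053
  f_3 = 0.136675
  f_4 = 0.000797072
Multiply by the mixture weights:
  π_1·f_1 = 0.11 × 8.54349e-07 = 9.39784e-08
  π_2·f_2 = 0.25 × 0.11053 = 0.0276325
  π_3·f_3 = 0.36 × 0.136675 = 0.049203
  π_4·f_4 = 0.28 × 0.000797072 = 0.00022318
Sum: 9.39784e-08 + 0.0276325 + 0.049203 + 0.00022318 = 0.0770588
So the posterior for Component 2 is 0.0276325 / 0.0770588 ≈ 0.3586.

0.3586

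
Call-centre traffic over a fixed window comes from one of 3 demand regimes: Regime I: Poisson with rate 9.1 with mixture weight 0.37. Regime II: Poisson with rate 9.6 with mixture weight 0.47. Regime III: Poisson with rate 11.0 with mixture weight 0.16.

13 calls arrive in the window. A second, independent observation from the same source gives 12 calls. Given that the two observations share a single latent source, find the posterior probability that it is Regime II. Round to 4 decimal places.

0.4578

Apply Bayes' rule: the posterior for each component is proportional to its prior times its likelihood at x.
Since both observations come from the same component, the likelihood for component k is f_k(x₁)·f_k(x₂).
  p_I = [e^(−9.1)·9.1^13/13! = 0.0526233] × [0.0751761] = 0.00395602
  p_II = [e^(−9.6)·9.6^13/13! = 0.0639762] × [0.0866345] = 0.00554255
  p_III = [e^(−11.0)·11.0^13/13! = 0.0925945] × [0.10943] = 0.0101326
Weight by the priors:
  π_I·p_I = 0.37 × 0.00395602 = 0.00146373
  π_II·p_II = 0.47 × 0.00554255 = 0.002605
  π_III·p_III = 0.16 × 0.0101326 = 0.00162122
Normaliser: 0.00146373 + 0.002605 + 0.00162122 = 0.00568994
P(Regime II | x₁,x₂) ≈ 0.4578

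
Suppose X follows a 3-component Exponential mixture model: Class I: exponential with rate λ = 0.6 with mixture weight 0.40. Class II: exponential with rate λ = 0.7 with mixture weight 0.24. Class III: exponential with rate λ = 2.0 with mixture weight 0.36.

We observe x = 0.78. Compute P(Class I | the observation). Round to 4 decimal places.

0.3768

The responsibility of component k is w_k f_k(x) divided by Σ_j w_j f_j(x).
Exponential densities:
  p_I = 0.6·e^(−0.6·0.78) = 0.6·e^(−0.4680) = 0.375752
  p_II = 0.7·e^(−0.7·0.78) = 0.7·e^(−0.5460) = 0.405484
  p_III = 2.0·e^(−2.0·0.78) = 2.0·e^(−1.5600) = 0.420272
Weight by the priors:
  w_I·p_I = 0.40 × 0.375752 = 0.150301
  w_II·p_II = 0.24 × 0.405484 = 0.0973161
  w_III·p_III = 0.36 × 0.420272 = 0.151298
Marginal: 0.150301 + 0.0973161 + 0.151298 = 0.398915
Responsibility of Class I: 0.150301 / 0.398915 ≈ 0.3768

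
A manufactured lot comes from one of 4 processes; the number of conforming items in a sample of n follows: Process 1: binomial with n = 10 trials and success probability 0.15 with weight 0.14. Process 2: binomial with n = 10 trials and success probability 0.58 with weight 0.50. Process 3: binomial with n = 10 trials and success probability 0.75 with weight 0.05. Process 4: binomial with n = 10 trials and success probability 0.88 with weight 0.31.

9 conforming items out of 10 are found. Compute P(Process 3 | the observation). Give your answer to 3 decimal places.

0.066

The responsibility of component k is w_k f_k(x) divided by Σ_j w_j f_j(x).
Evaluate each component's likelihood at the observed value:
  f_1 = C(10,9)·0.15^9·0.85^1 = 10·3.84434e-08·0.85 = 3.26769e-07
  f_2 = C(10,9)·0.58^9·0.42^1 = 10·0.00742766·0.42 = 0.0311962
  f_3 = C(10,9)·0.75^9·0.25^1 = 10·0.0750847·0.25 = 0.187712
  f_4 = C(10,9)·0.88^9·0.12^1 = 10·0.316478·0.12 = 0.379774
Multiply by the mixture weights:
  w_1·f_1 = 0.14 × 3.26769e-07 = 4.57476e-08
  w_2·f_2 = 0.50 × 0.0311962 = 0.0155981
  w_3·f_3 = 0.05 × 0.187712 = 0.00938559
  w_4·f_4 = 0.31 × 0.379774 = 0.11773
Denominator: 4.57476e-08 + 0.0155981 + 0.00938559 + 0.11773 = 0.142714
Responsibility of Process 3: 0.00938559 / 0.142714 ≈ 0.066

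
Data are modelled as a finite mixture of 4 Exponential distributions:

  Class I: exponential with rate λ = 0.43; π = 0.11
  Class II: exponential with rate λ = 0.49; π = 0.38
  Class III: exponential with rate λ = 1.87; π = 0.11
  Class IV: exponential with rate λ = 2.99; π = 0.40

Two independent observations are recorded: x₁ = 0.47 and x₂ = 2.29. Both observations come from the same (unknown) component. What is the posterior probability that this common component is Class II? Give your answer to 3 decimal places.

0.716

By Bayes' theorem, P(k | x) = π_k f_k(x) / Σ_j π_j f_j(x).
Since both observations come from the same component, the likelihood for component k is f_k(x₁)·f_k(x₂).
  p_I = [0.43·e^(−0.43·0.47) = 0.43·e^(−0.2021) = 0.351316] × [0.160627] = 0.0564308
  p_II = [0.49·e^(−0.49·0.47) = 0.49·e^(−0.2303) = 0.389205] × [0.159542] = 0.0620944
  p_III = [1.87·e^(−1.87·0.47) = 1.87·e^(−0.8789) = 0.776498] × [0.0258263] = 0.0200541
  p_IV = [2.99·e^(−2.99·0.47) = 2.99·e^(−1.4053) = 0.733427] × [0.00317697] = 0.00233008
Weight by the priors:
  π_I·p_I = 0.11 × 0.0564308 = 0.00620739
  π_II·p_II = 0.38 × 0.0620944 = 0.0235959
  π_III·p_III = 0.11 × 0.0200541 = 0.00220595
  π_IV·p_IV = 0.40 × 0.00233008 = 0.000932031
Marginal: 0.00620739 + 0.0235959 + 0.00220595 + 0.000932031 = 0.0329412
P(Class II | x₁,x₂) = 0.0235959 / 0.0329412 ≈ 0.716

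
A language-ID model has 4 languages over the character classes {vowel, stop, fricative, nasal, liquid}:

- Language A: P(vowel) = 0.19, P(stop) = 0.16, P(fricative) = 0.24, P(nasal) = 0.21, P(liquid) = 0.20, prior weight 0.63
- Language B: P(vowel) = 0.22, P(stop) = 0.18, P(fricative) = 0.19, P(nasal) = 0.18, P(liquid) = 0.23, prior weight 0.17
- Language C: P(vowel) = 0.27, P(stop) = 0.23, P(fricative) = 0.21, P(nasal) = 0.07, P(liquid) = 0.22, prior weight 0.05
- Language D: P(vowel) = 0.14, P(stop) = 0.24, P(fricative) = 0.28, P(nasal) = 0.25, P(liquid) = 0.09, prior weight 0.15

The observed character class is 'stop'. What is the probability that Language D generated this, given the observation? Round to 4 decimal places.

The responsibility of component k is P(Z=k) f_k(x) divided by Σ_j P(Z=j) f_j(x).
Categorical probabilities:
  p_A = 0.16
  p_B = 0.18
  p_C = 0.23
  p_D = 0.24
Weight by the priors:
  P(Z=A)·p_A = 0.63 × 0.16 = 0.1008
  P(Z=B)·p_B = 0.17 × 0.18 = 0.0306
  P(Z=C)·p_C = 0.05 × 0.23 = 0.0115
  P(Z=D)·p_D = 0.15 × 0.24 = 0.036
Sum: 0.1008 + 0.0306 + 0.0115 + 0.036 = 0.1789
So the posterior for Language D is 0.036 / 0.1789 ≈ 0.2012.

0.2012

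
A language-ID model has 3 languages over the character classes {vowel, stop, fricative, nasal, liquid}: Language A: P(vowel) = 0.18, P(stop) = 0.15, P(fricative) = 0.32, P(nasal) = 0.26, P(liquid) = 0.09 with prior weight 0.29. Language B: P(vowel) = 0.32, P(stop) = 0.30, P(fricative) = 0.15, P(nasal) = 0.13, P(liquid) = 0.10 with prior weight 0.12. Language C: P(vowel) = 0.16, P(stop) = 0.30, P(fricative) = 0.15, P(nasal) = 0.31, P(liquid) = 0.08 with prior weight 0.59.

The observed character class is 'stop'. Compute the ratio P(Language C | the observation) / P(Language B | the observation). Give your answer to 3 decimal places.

Posterior odds = (w_i f_i(x)) / (w_j f_j(x)); the normalising sum cancels.
Categorical probabilities:
  L_A = P(stop | comp) = 0.15
  L_B = P(stop | comp) = 0.30
  L_C = P(stop | comp) = 0.30
Odds = (0.59/0.12) × (0.3/0.3) = 4.91667 × 1 ≈ 4.917

4.917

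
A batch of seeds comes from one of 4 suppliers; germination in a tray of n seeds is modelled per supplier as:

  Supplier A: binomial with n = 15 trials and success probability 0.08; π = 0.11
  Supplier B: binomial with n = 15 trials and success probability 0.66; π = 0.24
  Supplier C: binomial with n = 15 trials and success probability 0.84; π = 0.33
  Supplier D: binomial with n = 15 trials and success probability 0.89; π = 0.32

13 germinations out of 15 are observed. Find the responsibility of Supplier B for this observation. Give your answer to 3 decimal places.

0.068

By Bayes' theorem, P(k | x) = π_k f_k(x) / Σ_j π_j f_j(x).
Evaluate each component's likelihood at the observed value:
  p_A = 4.88579e-13
  p_B = 0.0547291
  p_C = 0.278651
  p_D = 0.279283
Prior × likelihood for each component:
  π_A·p_A = 0.11 × 4.88579e-13 = 5.37437e-14
  π_B·p_B = 0.24 × 0.0547291 = 0.013135
  π_C·p_C = 0.33 × 0.278651 = 0.0919547
  π_D·p_D = 0.32 × 0.279283 = 0.0893706
Sum: 5.37437e-14 + 0.013135 + 0.0919547 + 0.0893706 = 0.19446
P(Supplier B | the observation) = 0.013135 / 0.19446 ≈ 0.068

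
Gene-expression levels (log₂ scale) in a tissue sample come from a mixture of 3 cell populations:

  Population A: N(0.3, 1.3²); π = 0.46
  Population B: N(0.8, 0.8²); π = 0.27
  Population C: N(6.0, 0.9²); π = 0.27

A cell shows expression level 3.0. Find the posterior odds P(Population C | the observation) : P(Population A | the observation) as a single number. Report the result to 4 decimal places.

0.0283

The posterior odds equal the prior odds times the likelihood ratio: (w_i/w_j)·(f_i(x)/f_j(x)).
Evaluate each component's likelihood at the observed value:
  f_A = 0.0355041
  f_B = 0.011367
  f_C = 0.00171364
Odds = (0.27/0.46) × (0.00171364/0.0355041) = 0.586957 × 0.0482661 ≈ 0.0283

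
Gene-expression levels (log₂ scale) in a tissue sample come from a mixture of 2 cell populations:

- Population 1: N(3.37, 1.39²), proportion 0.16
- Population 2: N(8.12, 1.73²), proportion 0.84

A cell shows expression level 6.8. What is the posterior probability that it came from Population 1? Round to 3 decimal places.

Apply Bayes' rule: the posterior for each component is proportional to its prior times its likelihood at x.
Component likelihoods at x = 6.8:
  f_1 = (1/(1.39·√(2π)))·exp(−(6.8−3.37)²/(2·1.39²)) = 0.287009·exp(-3.04459) = 0.0136662
  f_2 = (1/(1.73·√(2π)))·exp(−(6.8−8.12)²/(2·1.73²)) = 0.230602·exp(-0.29109) = 0.172364
Unnormalised posteriors:
  π_1·f_1 = 0.16 × 0.0136662 = 0.00218659
  π_2·f_2 = 0.84 × 0.172364 = 0.144785
Sum: 0.00218659 + 0.144785 = 0.146972
Responsibility of Population 1: 0.00218659 / 0.146972 ≈ 0.015

0.015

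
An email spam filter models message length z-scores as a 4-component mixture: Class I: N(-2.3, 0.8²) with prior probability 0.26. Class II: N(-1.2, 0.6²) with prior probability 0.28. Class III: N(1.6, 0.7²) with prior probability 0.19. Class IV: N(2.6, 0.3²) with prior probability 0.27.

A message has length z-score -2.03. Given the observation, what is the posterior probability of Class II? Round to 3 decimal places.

0.369

Posterior ∝ prior × likelihood, so P(k | x) ∝ π_k f_k(x); normalise over all components.
Evaluate each component's likelihood at the observed value:
  L_I = 0.47107
  L_II = 0.255401
  L_III = 8.24837e-07
  L_IV = 2.52331e-52
Unnormalised posteriors:
  π_I·L_I = 0.26 × 0.47107 = 0.122478
  π_II·L_II = 0.28 × 0.255401 = 0.0715124
  π_III·L_III = 0.19 × 8.24837e-07 = 1.56719e-07
  π_IV·L_IV = 0.27 × 2.52331e-52 = 6.81293e-53
Evidence: 0.122478 + 0.0715124 + 1.56719e-07 + 6.81293e-53 = 0.193991
P(Class II | -2.03) ≈ 0.369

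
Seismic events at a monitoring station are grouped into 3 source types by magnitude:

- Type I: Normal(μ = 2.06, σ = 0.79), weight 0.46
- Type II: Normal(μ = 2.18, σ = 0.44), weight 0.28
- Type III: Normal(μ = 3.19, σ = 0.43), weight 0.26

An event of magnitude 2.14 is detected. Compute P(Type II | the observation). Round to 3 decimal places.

0.510

By Bayes' theorem, P(k | x) = P(Z=k) f_k(x) / Σ_j P(Z=j) f_j(x).
Evaluate each component's likelihood at the observed value:
  f_I = 0.502408
  f_II = 0.902948
  f_III = 0.047061
Unnormalised posteriors:
  P(Z=I)·f_I = 0.46 × 0.502408 = 0.231107
  P(Z=II)·f_II = 0.28 × 0.902948 = 0.252825
  P(Z=III)·f_III = 0.26 × 0.047061 = 0.0122359
Evidence: 0.231107 + 0.252825 + 0.0122359 = 0.496169
Responsibility of Type II: 0.252825 / 0.496169 ≈ 0.510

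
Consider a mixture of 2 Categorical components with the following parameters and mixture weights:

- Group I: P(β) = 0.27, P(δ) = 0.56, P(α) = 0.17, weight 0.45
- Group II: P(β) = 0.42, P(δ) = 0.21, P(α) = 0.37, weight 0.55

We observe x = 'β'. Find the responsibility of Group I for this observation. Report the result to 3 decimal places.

P(component k | x) = π_k·f_k(x) / marginal(x), where marginal(x) = Σ_j π_j·f_j(x).
Categorical probabilities:
  L_I = P(β | comp) = 0.27
  L_II = P(β | comp) = 0.42
Prior × likelihood for each component:
  π_I·L_I = 0.45 × 0.27 = 0.1215
  π_II·L_II = 0.55 × 0.42 = 0.231
Sum: 0.1215 + 0.231 = 0.3525
P(Group I | 'β') = 0.1215 / 0.3525 ≈ 0.345

0.345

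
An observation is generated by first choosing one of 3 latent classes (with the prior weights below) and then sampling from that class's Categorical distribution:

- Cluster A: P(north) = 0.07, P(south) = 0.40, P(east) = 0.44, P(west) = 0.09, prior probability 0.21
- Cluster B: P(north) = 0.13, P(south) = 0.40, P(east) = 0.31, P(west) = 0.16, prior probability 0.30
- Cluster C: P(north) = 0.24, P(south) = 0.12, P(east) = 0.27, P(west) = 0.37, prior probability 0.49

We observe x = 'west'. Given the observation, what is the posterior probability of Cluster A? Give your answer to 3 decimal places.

0.076

Posterior ∝ prior × likelihood, so P(k | x) ∝ π_k f_k(x); normalise over all components.
Categorical probabilities:
  f_A = P(west | comp) = 0.09
  f_B = P(west | comp) = 0.16
  f_C = P(west | comp) = 0.37
Multiply by the mixture weights:
  π_A·f_A = 0.21 × 0.09 = 0.0189
  π_B·f_B = 0.30 × 0.16 = 0.048
  π_C·f_C = 0.49 × 0.37 = 0.1813
Sum: 0.0189 + 0.048 + 0.1813 = 0.2482
P(Cluster A | data) = 0.0189 / 0.2482 ≈ 0.076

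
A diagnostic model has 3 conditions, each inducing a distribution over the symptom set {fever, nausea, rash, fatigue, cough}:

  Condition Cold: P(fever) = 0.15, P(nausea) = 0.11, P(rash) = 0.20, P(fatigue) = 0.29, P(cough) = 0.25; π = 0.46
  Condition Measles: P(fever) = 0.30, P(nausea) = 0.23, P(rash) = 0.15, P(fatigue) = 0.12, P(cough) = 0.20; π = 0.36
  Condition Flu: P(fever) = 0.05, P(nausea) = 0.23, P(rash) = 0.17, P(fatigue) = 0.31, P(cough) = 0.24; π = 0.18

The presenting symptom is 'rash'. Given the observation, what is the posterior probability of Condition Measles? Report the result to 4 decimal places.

0.3058

Posterior ∝ prior × likelihood, so P(k | x) ∝ w_k f_k(x); normalise over all components.
Evaluate each component's likelihood at the observed value:
  L_Cold = 0.2
  L_Measles = 0.15
  L_Flu = 0.17
Multiply by the mixture weights:
  w_Cold·L_Cold = 0.46 × 0.2 = 0.092
  w_Measles·L_Measles = 0.36 × 0.15 = 0.054
  w_Flu·L_Flu = 0.18 × 0.17 = 0.0306
Denominator: 0.092 + 0.054 + 0.0306 = 0.1766
Responsibility of Condition Measles: 0.054 / 0.1766 ≈ 0.3058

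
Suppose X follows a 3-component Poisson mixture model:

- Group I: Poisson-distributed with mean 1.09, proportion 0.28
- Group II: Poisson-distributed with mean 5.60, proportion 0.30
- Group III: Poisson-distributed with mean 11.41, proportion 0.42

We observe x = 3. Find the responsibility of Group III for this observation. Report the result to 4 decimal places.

By Bayes' theorem, P(k | x) = P(Z=k) f_k(x) / Σ_j P(Z=j) f_j(x).
Evaluate each component's likelihood at the observed value:
  p_I = e^(−1.09)·1.09^3/3! = 0.0725684
  p_II = e^(−5.60)·5.60^3/3! = 0.108234
  p_III = e^(−11.41)·11.41^3/3! = 0.00274414
Prior × likelihood for each component:
  P(Z=I)·p_I = 0.28 × 0.0725684 = 0.0203191
  P(Z=II)·p_II = 0.30 × 0.108234 = 0.0324702
  P(Z=III)·p_III = 0.42 × 0.00274414 = 0.00115254
Normaliser: 0.0203191 + 0.0324702 + 0.00115254 = 0.0539419
P(Group III | 3) = 0.00115254 / 0.0539419 ≈ 0.0214

0.0214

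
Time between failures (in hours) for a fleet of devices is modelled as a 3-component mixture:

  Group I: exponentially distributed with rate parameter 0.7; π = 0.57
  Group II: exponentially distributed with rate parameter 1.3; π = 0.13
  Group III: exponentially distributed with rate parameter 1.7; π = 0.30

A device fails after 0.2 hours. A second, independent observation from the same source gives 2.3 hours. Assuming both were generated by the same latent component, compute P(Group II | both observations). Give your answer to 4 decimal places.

P(component k | x) = P(Z=k)·f_k(x) / marginal(x), where marginal(x) = Σ_j P(Z=j)·f_j(x).
Since both observations come from the same component, the likelihood for component k is f_k(x₁)·f_k(x₂).
  p_I = [0.7·e^(−0.7·0.2) = 0.7·e^(−0.1400) = 0.608551] × [0.139921] = 0.0851492
  p_II = [1.3·e^(−1.3·0.2) = 1.3·e^(−0.2600) = 1.00237] × [0.0653737] = 0.0655284
  p_III = [1.7·e^(−1.7·0.2) = 1.7·e^(−0.3400) = 1.21001] × [0.0340689] = 0.0412236
Unnormalised posteriors:
  P(Z=I)·p_I = 0.57 × 0.0851492 = 0.0485351
  P(Z=II)·p_II = 0.13 × 0.0655284 = 0.00851869
  P(Z=III)·p_III = 0.30 × 0.0412236 = 0.0123671
Sum: 0.0485351 + 0.00851869 + 0.0123671 = 0.0694208
P(Group II | x₁,x₂) = 0.00851869 / 0.0694208 ≈ 0.1227

0.1227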